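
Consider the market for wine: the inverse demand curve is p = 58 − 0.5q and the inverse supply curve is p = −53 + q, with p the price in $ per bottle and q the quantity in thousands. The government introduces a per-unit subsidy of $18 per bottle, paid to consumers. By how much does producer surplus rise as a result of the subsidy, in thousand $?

Inverting to q(p) form: qd = 116 − 2p; qs = p + 53.
Before the subsidy: set 116 − 2p = p + 53 → p* = $21, q* = 74.
With a per-unit subsidy paid to consumers, each effectively pays p − 18, so demand becomes qd = 116 − 2(p − 18).
New equilibrium: consumers pay $15, producers receive $33, q = 86. (Wedge: pb − ps = −18.)
ΔPS is the trapezoid between Q = 86 and Q = 74 of height $12: ½ · (74 + 86) · 12 = $960.

Producer surplus rises by $960 thousand.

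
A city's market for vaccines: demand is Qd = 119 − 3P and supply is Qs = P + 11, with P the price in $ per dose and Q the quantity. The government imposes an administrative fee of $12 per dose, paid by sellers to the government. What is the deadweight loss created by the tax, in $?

Before the tax: set 119 − 3P = P + 11 → P* = $27, Q* = 38.
With the tax collected from sellers, supply shifts: Qs = (P − 12) + 11.
New equilibrium: buyers pay $30, sellers receive $18, Q = 29. (Wedge: Pb − Ps = 12.)
Quantity falls by |ΔQ| = |38 − 29| = 9.
DWL = ½ · t · |ΔQ| = ½ · 12 · 9 = $54.

Deadweight loss = $54.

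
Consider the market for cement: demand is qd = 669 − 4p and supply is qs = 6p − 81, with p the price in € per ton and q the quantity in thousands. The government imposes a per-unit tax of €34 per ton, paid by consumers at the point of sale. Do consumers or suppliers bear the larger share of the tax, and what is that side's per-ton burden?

Without the tax, 669 − 4p = 6p − 81 gives 10p = 750, so p* = €75 and q* = 369.
With the tax collected from consumers, demand (in seller-price terms) shifts: qd = 669 − 4(p + 34).
Solving gives q = 287.4 with consumers paying €95.4 and suppliers receiving €61.4 (the €34 wedge).
Per-ton burden: consumers €20.4, suppliers €13.6.
Consumers take the larger share because demand is less price-elastic here (demand slope 4 vs supply slope 6).
The less price-elastic side of the market bears the larger share of a per-unit tax.

Consumers bear the larger share: €20.4 per ton.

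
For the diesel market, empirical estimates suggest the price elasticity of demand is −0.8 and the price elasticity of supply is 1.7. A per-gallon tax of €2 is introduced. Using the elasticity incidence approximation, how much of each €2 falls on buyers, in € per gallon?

Incidence ratio: buyers' share ≈ εs / (εs + |εd|) = 1.7 / (1.7 + 0.8) = 0.68.
So buyers bear ≈ 0.68 × €2 = €1.36; sellers bear €0.64.

Buyers bear ≈ €1.36 per gallon.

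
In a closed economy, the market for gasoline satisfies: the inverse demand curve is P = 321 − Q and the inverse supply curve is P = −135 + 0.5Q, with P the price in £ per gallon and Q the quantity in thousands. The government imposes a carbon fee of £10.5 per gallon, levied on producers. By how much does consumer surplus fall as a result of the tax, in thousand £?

Inverting to Q(P) form: Qd = 321 − P; Qs = 2P + 270.
Without the tax, 321 − P = 2P + 270 gives 3P = 51, so P* = £17 and Q* = 304.
With the tax collected from producers, supply shifts: Qs = 2(P − 10.5) + 270.
Solving gives Q = 297 with buyers paying £24 and producers receiving £13.5 (the £10.5 wedge).
ΔCS is the trapezoid between Q = 297 and Q = 304 of height £7: ½ · (304 + 297) · 7 = £2103.5.

Consumer surplus falls by £2103.5 thousand.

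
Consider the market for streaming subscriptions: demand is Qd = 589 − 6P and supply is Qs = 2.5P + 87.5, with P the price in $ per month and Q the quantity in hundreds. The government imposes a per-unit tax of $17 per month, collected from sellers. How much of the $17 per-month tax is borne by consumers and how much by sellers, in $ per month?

Before the tax: set 589 − 6P = 2.5P + 87.5 → P* = $59, Q* = 235.
With the tax collected from sellers, supply shifts: Qs = 2.5(P − 17) + 87.5.
New equilibrium: consumers pay $64, sellers receive $47, Q = 205. (Wedge: Pb − Ps = 17.)
Burden on consumers: $5; on sellers: $12. (They sum to $17.)

Consumers bear $5 per month; sellers bear $12 per month.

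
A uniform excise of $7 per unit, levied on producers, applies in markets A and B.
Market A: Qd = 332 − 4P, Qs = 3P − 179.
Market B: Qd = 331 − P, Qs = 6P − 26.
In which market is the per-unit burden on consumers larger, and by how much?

Market A: pre-tax P* = $73, Q* = 40; post-tax Q = 28; per-unit burden on consumers = $3.
Market B: pre-tax P* = $51, Q* = 280; post-tax Q = 274; per-unit burden on consumers = $6.
Difference: $3 vs $6 → market B is larger by $3.

Market B, by $3.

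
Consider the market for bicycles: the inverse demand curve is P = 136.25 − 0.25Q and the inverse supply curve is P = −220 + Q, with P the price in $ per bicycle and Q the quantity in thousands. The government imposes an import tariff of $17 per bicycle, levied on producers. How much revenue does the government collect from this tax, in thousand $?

Rewrite in direct form: Qd = 545 − 4P and Qs = P + 220.
Without the tax, 545 − 4P = P + 220 gives 5P = 325, so P* = $65 and Q* = 285.
With the tax collected from producers, supply shifts: Qs = (P − 17) + 220.
Solving gives Q = 271.4 with buyers paying $68.4 and producers receiving $51.4 (the $17 wedge).
Revenue = t · Q = 17 · 271.4 = $4613.8.

Tax revenue = $4613.8 thousand.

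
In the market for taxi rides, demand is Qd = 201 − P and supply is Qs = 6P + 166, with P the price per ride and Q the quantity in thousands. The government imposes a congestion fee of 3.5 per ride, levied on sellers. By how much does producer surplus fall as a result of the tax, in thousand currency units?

Before the tax: set 201 − P = 6P + 166 → P* = 5, Q* = 196.
With the tax collected from sellers, supply shifts: Qs = 6(P − 3.5) + 166.
Solving gives Q = 193 with buyers paying 8 and sellers receiving 4.5 (the 3.5 wedge).
ΔPS is the trapezoid between Q = 193 and Q = 196 of height 0.5: ½ · (196 + 193) · 0.5 = 97.25.

Producer surplus falls by 97.25 thousand.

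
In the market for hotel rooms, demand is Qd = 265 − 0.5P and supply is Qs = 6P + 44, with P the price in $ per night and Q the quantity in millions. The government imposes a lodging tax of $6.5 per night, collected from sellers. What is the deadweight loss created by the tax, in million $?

Before the tax: set 265 − 0.5P = 6P + 44 → P* = $34, Q* = 248.
With the tax collected from sellers, supply shifts: Qs = 6(P − 6.5) + 44.
Solving gives Q = 245 with consumers paying $40 and sellers receiving $33.5 (the $6.5 wedge).
Quantity falls by |ΔQ| = |248 − 245| = 3.
DWL = ½ · t · |ΔQ| = ½ · 6.5 · 3 = $9.75.

Deadweight loss = $9.75 million.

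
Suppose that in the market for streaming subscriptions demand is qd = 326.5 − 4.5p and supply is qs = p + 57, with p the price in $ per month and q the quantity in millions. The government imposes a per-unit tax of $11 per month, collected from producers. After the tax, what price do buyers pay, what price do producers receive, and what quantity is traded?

Buyers pay $51; producers receive $40; quantity = 97.

Without the tax, 326.5 − 4.5p = p + 57 gives 5.5p = 269.5, so p* = $49 and q* = 106.
With the tax collected from producers, supply shifts: qs = (p − 11) + 57.
New equilibrium: buyers pay $51, producers receive $40, q = 97. (Wedge: pb − ps = 11.)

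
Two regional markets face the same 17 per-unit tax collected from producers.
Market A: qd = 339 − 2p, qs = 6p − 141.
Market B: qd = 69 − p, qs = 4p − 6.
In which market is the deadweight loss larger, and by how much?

Market A, by 101.15.

Market A: pre-tax p* = 60, q* = 219; post-tax q = 193.5; deadweight loss = 216.75.
Market B: pre-tax p* = 15, q* = 54; post-tax q = 40.4; deadweight loss = 115.6.
Difference: 216.75 vs 115.6 → market A is larger by 101.15.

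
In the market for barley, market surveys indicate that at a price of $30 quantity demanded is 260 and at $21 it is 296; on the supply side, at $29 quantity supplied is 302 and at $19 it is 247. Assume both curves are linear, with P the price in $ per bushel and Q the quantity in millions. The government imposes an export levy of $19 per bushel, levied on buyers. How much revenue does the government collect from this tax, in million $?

Demand slope: (296 − 260)/(21 − 30) = -4, so Qd = 380 − 4P.
Supply slope: (247 − 302)/(19 − 29) = 5.5, so Qs = 5.5P + 142.5.
Without the tax, 380 − 4P = 5.5P + 142.5 gives 9.5P = 237.5, so P* = $25 and Q* = 280.
With the tax collected from buyers, demand (in seller-price terms) shifts: Qd = 380 − 4(P + 19).
Solving gives Q = 236 with buyers paying $36 and suppliers receiving $17 (the $19 wedge).
Revenue = t · Q = 19 · 236 = $4484.

Tax revenue = $4484 million.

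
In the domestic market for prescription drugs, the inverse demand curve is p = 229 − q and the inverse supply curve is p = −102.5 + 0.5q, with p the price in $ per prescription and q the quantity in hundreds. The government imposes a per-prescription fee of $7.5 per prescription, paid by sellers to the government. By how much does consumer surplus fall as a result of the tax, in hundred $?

Inverting to q(p) form: qd = 229 − p; qs = 2p + 205.
Without the tax, 229 − p = 2p + 205 gives 3p = 24, so p* = $8 and q* = 221.
With the tax collected from sellers, supply shifts: qs = 2(p − 7.5) + 205.
New equilibrium: buyers pay $13, sellers receive $5.5, q = 216. (Wedge: pb − ps = 7.5.)
ΔCS is the trapezoid between Q = 216 and Q = 221 of height $5: ½ · (221 + 216) · 5 = $1092.5.

Consumer surplus falls by $1092.5 hundred.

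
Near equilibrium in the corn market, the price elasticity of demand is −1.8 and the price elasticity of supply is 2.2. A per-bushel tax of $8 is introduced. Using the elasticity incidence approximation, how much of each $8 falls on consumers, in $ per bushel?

Incidence ratio: consumers' share ≈ εs / (εs + |εd|) = 2.2 / (2.2 + 1.8) = 0.55.
So consumers bear ≈ 0.55 × $8 = $4.4; suppliers bear $3.6.

Consumers bear ≈ $4.4 per bushel.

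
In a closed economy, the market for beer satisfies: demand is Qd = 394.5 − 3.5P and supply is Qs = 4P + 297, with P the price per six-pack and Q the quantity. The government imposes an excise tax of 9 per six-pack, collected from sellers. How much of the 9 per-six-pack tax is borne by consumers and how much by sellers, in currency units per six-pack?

Without the tax, 394.5 − 3.5P = 4P + 297 gives 7.5P = 97.5, so P* = 13 and Q* = 349.
With the tax collected from sellers, supply shifts: Qs = 4(P − 9) + 297.
New equilibrium: consumers pay 17.8, sellers receive 8.8, Q = 332.2. (Wedge: Pb − Ps = 9.)
Burden on consumers: 4.8; on sellers: 4.2. (They sum to 9.)

Consumers bear 4.8 per six-pack; sellers bear 4.2 per six-pack.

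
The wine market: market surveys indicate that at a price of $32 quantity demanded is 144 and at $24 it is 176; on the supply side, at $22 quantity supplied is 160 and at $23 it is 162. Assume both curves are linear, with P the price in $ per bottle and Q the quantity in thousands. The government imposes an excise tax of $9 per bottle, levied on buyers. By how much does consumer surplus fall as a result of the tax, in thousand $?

Demand slope: (176 − 144)/(24 − 32) = -4, so Qd = 272 − 4P.
Supply slope: (162 − 160)/(23 − 22) = 2, so Qs = 2P + 116.
Without the tax, 272 − 4P = 2P + 116 gives 6P = 156, so P* = $26 and Q* = 168.
With the tax collected from buyers, demand (in seller-price terms) shifts: Qd = 272 − 4(P + 9).
New equilibrium: buyers pay $29, sellers receive $20, Q = 156. (Wedge: Pb − Ps = 9.)
ΔCS is the trapezoid between Q = 156 and Q = 168 of height $3: ½ · (168 + 156) · 3 = $486.

Consumer surplus falls by $486 thousand.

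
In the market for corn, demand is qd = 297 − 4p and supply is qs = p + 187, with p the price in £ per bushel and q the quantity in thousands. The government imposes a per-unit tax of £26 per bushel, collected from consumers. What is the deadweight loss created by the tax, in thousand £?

Without the tax, 297 − 4p = p + 187 gives 5p = 110, so p* = £22 and q* = 209.
With the tax collected from consumers, demand (in seller-price terms) shifts: qd = 297 − 4(p + 26).
Solving gives q = 188.2 with consumers paying £27.2 and sellers receiving £1.2 (the £26 wedge).
Quantity falls by |ΔQ| = |209 − 188.2| = 20.8.
DWL = ½ · t · |ΔQ| = ½ · 26 · 20.8 = £270.4.

Deadweight loss = £270.4 thousand.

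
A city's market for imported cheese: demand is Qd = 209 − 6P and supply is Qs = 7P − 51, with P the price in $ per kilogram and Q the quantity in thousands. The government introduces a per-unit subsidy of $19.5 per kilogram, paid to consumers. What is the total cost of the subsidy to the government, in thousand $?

Government outlay = $2964 thousand.

Before the subsidy: set 209 − 6P = 7P − 51 → P* = $20, Q* = 89.
With a per-unit subsidy paid to consumers, each effectively pays P − 19.5, so demand becomes Qd = 209 − 6(P − 19.5).
New equilibrium: consumers pay $9.5, suppliers receive $29, Q = 152. (Wedge: Pb − Ps = −19.5.)
Outlay = t · Q = 19.5 · 152 = $2964.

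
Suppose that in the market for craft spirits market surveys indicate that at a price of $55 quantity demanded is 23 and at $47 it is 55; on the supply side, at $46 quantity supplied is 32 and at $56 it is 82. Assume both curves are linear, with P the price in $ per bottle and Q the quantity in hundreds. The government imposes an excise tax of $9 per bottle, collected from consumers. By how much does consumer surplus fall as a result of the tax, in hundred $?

Consumer surplus falls by $185 hundred.

Demand slope: (55 − 23)/(47 − 55) = -4, so Qd = 243 − 4P.
Supply slope: (82 − 32)/(56 − 46) = 5, so Qs = 5P − 198.
Before the tax: set 243 − 4P = 5P − 198 → P* = $49, Q* = 47.
With the tax collected from consumers, demand (in seller-price terms) shifts: Qd = 243 − 4(P + 9).
Solving gives Q = 27 with consumers paying $54 and suppliers receiving $45 (the $9 wedge).
ΔCS is the trapezoid between Q = 27 and Q = 47 of height $5: ½ · (47 + 27) · 5 = $185.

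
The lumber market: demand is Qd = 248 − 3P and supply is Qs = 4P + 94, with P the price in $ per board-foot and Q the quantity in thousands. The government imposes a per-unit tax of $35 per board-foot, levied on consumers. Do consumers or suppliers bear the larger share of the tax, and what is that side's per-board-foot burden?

Consumers bear the larger share: $20 per board-foot.

Without the tax, 248 − 3P = 4P + 94 gives 7P = 154, so P* = $22 and Q* = 182.
With the tax collected from consumers, demand (in seller-price terms) shifts: Qd = 248 − 3(P + 35).
Solving gives Q = 122 with consumers paying $42 and suppliers receiving $7 (the $35 wedge).
Per-board-foot burden: consumers $20, suppliers $15.
Consumers take the larger share because demand is less price-elastic here (demand slope 3 vs supply slope 4).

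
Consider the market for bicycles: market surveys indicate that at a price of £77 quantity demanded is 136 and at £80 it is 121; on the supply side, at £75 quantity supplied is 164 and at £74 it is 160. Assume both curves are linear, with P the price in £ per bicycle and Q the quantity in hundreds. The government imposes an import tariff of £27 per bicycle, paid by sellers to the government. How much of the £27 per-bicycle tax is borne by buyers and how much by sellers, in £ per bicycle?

Buyers bear £12 per bicycle; sellers bear £15 per bicycle.

Demand slope: (121 − 136)/(80 − 77) = -5, so Qd = 521 − 5P.
Supply slope: (160 − 164)/(74 − 75) = 4, so Qs = 4P − 136.
Without the tax, 521 − 5P = 4P − 136 gives 9P = 657, so P* = £73 and Q* = 156.
With the tax collected from sellers, supply shifts: Qs = 4(P − 27) − 136.
Solving gives Q = 96 with buyers paying £85 and sellers receiving £58 (the £27 wedge).
Burden on buyers: £12; on sellers: £15. (They sum to £27.)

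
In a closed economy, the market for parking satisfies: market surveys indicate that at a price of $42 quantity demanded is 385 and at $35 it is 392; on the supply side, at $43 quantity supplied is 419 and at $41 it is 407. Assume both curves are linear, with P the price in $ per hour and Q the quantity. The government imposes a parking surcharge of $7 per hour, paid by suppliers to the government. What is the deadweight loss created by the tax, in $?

Deadweight loss = $21.

Demand slope: (392 − 385)/(35 − 42) = -1, so Qd = 427 − P.
Supply slope: (407 − 419)/(41 − 43) = 6, so Qs = 6P + 161.
Before the tax: set 427 − P = 6P + 161 → P* = $38, Q* = 389.
With the tax collected from suppliers, supply shifts: Qs = 6(P − 7) + 161.
New equilibrium: consumers pay $44, suppliers receive $37, Q = 383. (Wedge: Pb − Ps = 7.)
Quantity falls by |ΔQ| = |389 − 383| = 6.
DWL = ½ · t · |ΔQ| = ½ · 7 · 6 = $21.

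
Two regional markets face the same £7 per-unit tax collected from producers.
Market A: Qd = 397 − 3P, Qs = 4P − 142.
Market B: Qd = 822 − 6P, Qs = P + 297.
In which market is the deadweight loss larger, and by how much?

Market A: pre-tax P* = £77, Q* = 166; post-tax Q = 154; deadweight loss = £42.
Market B: pre-tax P* = £75, Q* = 372; post-tax Q = 366; deadweight loss = £21.
Difference: £42 vs £21 → market A is larger by £21.

Market A, by £21.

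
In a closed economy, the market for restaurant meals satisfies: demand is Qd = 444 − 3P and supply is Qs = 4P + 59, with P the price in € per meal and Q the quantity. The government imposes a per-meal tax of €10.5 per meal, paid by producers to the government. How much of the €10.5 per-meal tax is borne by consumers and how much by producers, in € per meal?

Without the tax, 444 − 3P = 4P + 59 gives 7P = 385, so P* = €55 and Q* = 279.
With the tax collected from producers, supply shifts: Qs = 4(P − 10.5) + 59.
Solving gives Q = 261 with consumers paying €61 and producers receiving €50.5 (the €10.5 wedge).
Burden on consumers: €6; on producers: €4.5. (They sum to €10.5.)
The less price-elastic side of the market bears the larger share of a per-unit tax.

Consumers bear €6 per meal; producers bear €4.5 per meal.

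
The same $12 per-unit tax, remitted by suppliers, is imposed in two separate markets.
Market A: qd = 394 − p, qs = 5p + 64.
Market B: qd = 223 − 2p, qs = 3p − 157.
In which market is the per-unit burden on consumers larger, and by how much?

Market A: pre-tax p* = $55, q* = 339; post-tax q = 329; per-unit burden on consumers = $10.
Market B: pre-tax p* = $76, q* = 71; post-tax q = 56.6; per-unit burden on consumers = $7.2.
Difference: $10 vs $7.2 → market A is larger by $2.8.

Market A, by $2.8.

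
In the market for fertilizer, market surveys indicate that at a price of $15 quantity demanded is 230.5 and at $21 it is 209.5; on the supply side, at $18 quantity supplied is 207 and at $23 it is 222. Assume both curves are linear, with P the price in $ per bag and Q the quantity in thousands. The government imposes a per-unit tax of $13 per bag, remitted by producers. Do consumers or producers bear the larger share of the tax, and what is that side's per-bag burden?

Demand slope: (209.5 − 230.5)/(21 − 15) = -3.5, so Qd = 283 − 3.5P.
Supply slope: (222 − 207)/(23 − 18) = 3, so Qs = 3P + 153.
Before the tax: set 283 − 3.5P = 3P + 153 → P* = $20, Q* = 213.
With the tax collected from producers, supply shifts: Qs = 3(P − 13) + 153.
Solving gives Q = 192 with consumers paying $26 and producers receiving $13 (the $13 wedge).
Per-bag burden: consumers $6, producers $7.
Producers take the larger share because supply is less price-elastic here (demand slope 3.5 vs supply slope 3).

Producers bear the larger share: $7 per bag.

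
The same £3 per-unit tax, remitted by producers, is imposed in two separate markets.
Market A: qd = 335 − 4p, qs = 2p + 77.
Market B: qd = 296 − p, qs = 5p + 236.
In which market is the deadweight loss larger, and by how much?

Market A, by £2.25.

Market A: pre-tax p* = £43, q* = 163; post-tax q = 159; deadweight loss = £6.
Market B: pre-tax p* = £10, q* = 286; post-tax q = 283.5; deadweight loss = £3.75.
Difference: £6 vs £3.75 → market A is larger by £2.25.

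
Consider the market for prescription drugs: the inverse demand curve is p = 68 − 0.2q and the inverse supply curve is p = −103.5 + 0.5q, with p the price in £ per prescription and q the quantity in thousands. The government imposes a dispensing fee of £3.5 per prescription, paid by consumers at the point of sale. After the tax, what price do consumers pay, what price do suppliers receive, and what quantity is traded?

Consumers pay £20; suppliers receive £16.5; quantity = 240.

Rewrite in direct form: qd = 340 − 5p and qs = 2p + 207.
Before the tax: set 340 − 5p = 2p + 207 → p* = £19, q* = 245.
With the tax collected from consumers, demand (in seller-price terms) shifts: qd = 340 − 5(p + 3.5).
New equilibrium: consumers pay £20, suppliers receive £16.5, q = 240. (Wedge: pb − ps = 3.5.)
The less price-elastic side of the market bears the larger share of a per-unit tax.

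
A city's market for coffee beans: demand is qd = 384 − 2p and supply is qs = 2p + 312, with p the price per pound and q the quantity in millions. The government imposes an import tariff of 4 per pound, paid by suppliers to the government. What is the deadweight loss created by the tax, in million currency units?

Deadweight loss = 8 million.

Without the tax, 384 − 2p = 2p + 312 gives 4p = 72, so p* = 18 and q* = 348.
With the tax collected from suppliers, supply shifts: qs = 2(p − 4) + 312.
New equilibrium: consumers pay 20, suppliers receive 16, q = 344. (Wedge: pb − ps = 4.)
Quantity falls by |ΔQ| = |348 − 344| = 4.
DWL = ½ · t · |ΔQ| = ½ · 4 · 4 = 8.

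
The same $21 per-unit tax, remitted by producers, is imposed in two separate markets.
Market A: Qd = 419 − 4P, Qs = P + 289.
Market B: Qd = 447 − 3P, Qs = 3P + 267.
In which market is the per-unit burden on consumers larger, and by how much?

Market A: pre-tax P* = $26, Q* = 315; post-tax Q = 298.2; per-unit burden on consumers = $4.2.
Market B: pre-tax P* = $30, Q* = 357; post-tax Q = 325.5; per-unit burden on consumers = $10.5.
Difference: $4.2 vs $10.5 → market B is larger by $6.3.

Market B, by $6.3.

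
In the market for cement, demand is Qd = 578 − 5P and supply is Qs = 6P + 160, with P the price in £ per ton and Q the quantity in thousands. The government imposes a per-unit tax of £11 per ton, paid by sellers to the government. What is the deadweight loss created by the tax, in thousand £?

Deadweight loss = £165 thousand.

Before the tax: set 578 − 5P = 6P + 160 → P* = £38, Q* = 388.
With the tax collected from sellers, supply shifts: Qs = 6(P − 11) + 160.
New equilibrium: consumers pay £44, sellers receive £33, Q = 358. (Wedge: Pb − Ps = 11.)
Quantity falls by |ΔQ| = |388 − 358| = 30.
DWL = ½ · t · |ΔQ| = ½ · 11 · 30 = £165.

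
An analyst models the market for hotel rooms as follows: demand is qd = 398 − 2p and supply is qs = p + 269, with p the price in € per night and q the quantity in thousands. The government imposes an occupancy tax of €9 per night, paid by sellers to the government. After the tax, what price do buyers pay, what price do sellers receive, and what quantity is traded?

Without the tax, 398 − 2p = p + 269 gives 3p = 129, so p* = €43 and q* = 312.
With the tax collected from sellers, supply shifts: qs = (p − 9) + 269.
New equilibrium: buyers pay €46, sellers receive €37, q = 306. (Wedge: pb − ps = 9.)
The less price-elastic side of the market bears the larger share of a per-unit tax.

Buyers pay €46; sellers receive €37; quantity = 306.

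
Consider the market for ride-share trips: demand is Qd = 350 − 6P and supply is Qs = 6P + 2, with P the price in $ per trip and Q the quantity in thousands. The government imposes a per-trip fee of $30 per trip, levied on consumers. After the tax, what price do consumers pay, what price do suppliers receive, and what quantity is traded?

Before the tax: set 350 − 6P = 6P + 2 → P* = $29, Q* = 176.
With the tax collected from consumers, demand (in seller-price terms) shifts: Qd = 350 − 6(P + 30).
Solving gives Q = 86 with consumers paying $44 and suppliers receiving $14 (the $30 wedge).
The less price-elastic side of the market bears the larger share of a per-unit tax.

Consumers pay $44; suppliers receive $14; quantity = 86.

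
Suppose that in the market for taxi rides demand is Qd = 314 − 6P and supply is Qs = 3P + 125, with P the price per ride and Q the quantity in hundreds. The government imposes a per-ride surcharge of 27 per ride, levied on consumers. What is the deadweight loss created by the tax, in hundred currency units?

Before the tax: set 314 − 6P = 3P + 125 → P* = 21, Q* = 188.
With the tax collected from consumers, demand (in seller-price terms) shifts: Qd = 314 − 6(P + 27).
New equilibrium: consumers pay 30, suppliers receive 3, Q = 134. (Wedge: Pb − Ps = 27.)
Quantity falls by |ΔQ| = |188 − 134| = 54.
DWL = ½ · t · |ΔQ| = ½ · 27 · 54 = 729.

Deadweight loss = 729 hundred.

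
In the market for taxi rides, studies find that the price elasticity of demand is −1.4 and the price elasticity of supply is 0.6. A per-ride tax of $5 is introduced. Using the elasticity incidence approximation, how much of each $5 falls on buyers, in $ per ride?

Incidence ratio: buyers' share ≈ εs / (εs + |εd|) = 0.6 / (0.6 + 1.4) = 0.3.
So buyers bear ≈ 0.3 × $5 = $1.5; sellers bear $3.5.

Buyers bear ≈ $1.5 per ride.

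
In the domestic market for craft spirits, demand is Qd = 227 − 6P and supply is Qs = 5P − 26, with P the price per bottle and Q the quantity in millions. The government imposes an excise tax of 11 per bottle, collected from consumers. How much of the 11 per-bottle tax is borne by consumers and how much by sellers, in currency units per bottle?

Consumers bear 5 per bottle; sellers bear 6 per bottle.

Before the tax: set 227 − 6P = 5P − 26 → P* = 23, Q* = 89.
With the tax collected from consumers, demand (in seller-price terms) shifts: Qd = 227 − 6(P + 11).
Solving gives Q = 59 with consumers paying 28 and sellers receiving 17 (the 11 wedge).
Burden on consumers: 5; on sellers: 6. (They sum to 11.)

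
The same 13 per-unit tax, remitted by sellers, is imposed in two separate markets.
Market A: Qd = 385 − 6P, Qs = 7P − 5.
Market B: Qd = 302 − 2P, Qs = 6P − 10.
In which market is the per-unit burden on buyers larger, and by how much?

Market B, by 2.75.

Market A: pre-tax P* = 30, Q* = 205; post-tax Q = 163; per-unit burden on buyers = 7.
Market B: pre-tax P* = 39, Q* = 224; post-tax Q = 204.5; per-unit burden on buyers = 9.75.
Difference: 7 vs 9.75 → market B is larger by 2.75.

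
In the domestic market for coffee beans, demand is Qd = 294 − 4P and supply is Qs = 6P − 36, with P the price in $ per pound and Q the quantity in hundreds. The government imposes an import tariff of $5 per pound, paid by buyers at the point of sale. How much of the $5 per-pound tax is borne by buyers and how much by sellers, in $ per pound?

Buyers bear $3 per pound; sellers bear $2 per pound.

Without the tax, 294 − 4P = 6P − 36 gives 10P = 330, so P* = $33 and Q* = 162.
With the tax collected from buyers, demand (in seller-price terms) shifts: Qd = 294 − 4(P + 5).
Solving gives Q = 150 with buyers paying $36 and sellers receiving $31 (the $5 wedge).
Burden on buyers: $3; on sellers: $2. (They sum to $5.)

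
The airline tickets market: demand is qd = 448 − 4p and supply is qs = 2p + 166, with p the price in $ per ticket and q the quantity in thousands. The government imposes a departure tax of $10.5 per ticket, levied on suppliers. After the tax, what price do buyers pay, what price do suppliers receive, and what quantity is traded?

Before the tax: set 448 − 4p = 2p + 166 → p* = $47, q* = 260.
With the tax collected from suppliers, supply shifts: qs = 2(p − 10.5) + 166.
New equilibrium: buyers pay $50.5, suppliers receive $40, q = 246. (Wedge: pb − ps = 10.5.)
The less price-elastic side of the market bears the larger share of a per-unit tax.

Buyers pay $50.5; suppliers receive $40; quantity = 246.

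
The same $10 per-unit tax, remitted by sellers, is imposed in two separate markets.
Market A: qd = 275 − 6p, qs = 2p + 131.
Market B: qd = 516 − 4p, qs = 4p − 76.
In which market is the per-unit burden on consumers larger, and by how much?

Market A: pre-tax p* = $18, q* = 167; post-tax q = 152; per-unit burden on consumers = $2.5.
Market B: pre-tax p* = $74, q* = 220; post-tax q = 200; per-unit burden on consumers = $5.
Difference: $2.5 vs $5 → market B is larger by $2.5.

Market B, by $2.5.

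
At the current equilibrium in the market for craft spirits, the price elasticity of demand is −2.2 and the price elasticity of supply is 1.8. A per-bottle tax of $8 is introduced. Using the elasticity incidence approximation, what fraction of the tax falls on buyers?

Buyers' share ≈ 0.45.

Incidence ratio: buyers' share ≈ εs / (εs + |εd|) = 1.8 / (1.8 + 2.2) = 0.45.
Supply is the less elastic side, so buyers bear the smaller share.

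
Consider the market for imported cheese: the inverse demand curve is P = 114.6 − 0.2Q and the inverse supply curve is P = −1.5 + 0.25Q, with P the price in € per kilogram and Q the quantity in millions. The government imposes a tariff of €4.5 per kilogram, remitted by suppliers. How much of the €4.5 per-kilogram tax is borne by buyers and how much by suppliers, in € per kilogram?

Rewrite in direct form: Qd = 573 − 5P and Qs = 4P + 6.
Without the tax, 573 − 5P = 4P + 6 gives 9P = 567, so P* = €63 and Q* = 258.
With the tax collected from suppliers, supply shifts: Qs = 4(P − 4.5) + 6.
New equilibrium: buyers pay €65, suppliers receive €60.5, Q = 248. (Wedge: Pb − Ps = 4.5.)
Burden on buyers: €2; on suppliers: €2.5. (They sum to €4.5.)

Buyers bear €2 per kilogram; suppliers bear €2.5 per kilogram.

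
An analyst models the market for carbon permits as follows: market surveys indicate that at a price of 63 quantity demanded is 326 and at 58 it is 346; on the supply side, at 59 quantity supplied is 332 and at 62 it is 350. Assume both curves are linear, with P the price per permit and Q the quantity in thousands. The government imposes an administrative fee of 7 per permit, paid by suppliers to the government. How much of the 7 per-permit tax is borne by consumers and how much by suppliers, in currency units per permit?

Consumers bear 4.2 per permit; suppliers bear 2.8 per permit.

Demand slope: (346 − 326)/(58 − 63) = -4, so Qd = 578 − 4P.
Supply slope: (350 − 332)/(62 − 59) = 6, so Qs = 6P − 22.
Before the tax: set 578 − 4P = 6P − 22 → P* = 60, Q* = 338.
With the tax collected from suppliers, supply shifts: Qs = 6(P − 7) − 22.
New equilibrium: consumers pay 64.2, suppliers receive 57.2, Q = 321.2. (Wedge: Pb − Ps = 7.)
Burden on consumers: 4.2; on suppliers: 2.8. (They sum to 7.)
The less price-elastic side of the market bears the larger share of a per-unit tax.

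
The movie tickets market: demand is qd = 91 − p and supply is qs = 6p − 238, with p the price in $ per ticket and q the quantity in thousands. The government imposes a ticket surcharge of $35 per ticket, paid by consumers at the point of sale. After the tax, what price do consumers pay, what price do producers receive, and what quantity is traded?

Without the tax, 91 − p = 6p − 238 gives 7p = 329, so p* = $47 and q* = 44.
With the tax collected from consumers, demand (in seller-price terms) shifts: qd = 91 − (p + 35).
Solving gives q = 14 with consumers paying $77 and producers receiving $42 (the $35 wedge).

Consumers pay $77; producers receive $42; quantity = 14.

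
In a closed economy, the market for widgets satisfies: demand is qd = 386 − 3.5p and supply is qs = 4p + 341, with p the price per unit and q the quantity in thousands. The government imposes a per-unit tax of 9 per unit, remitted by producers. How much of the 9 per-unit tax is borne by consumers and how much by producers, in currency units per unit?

Consumers bear 4.8 per unit; producers bear 4.2 per unit.

Without the tax, 386 − 3.5p = 4p + 341 gives 7.5p = 45, so p* = 6 and q* = 365.
With the tax collected from producers, supply shifts: qs = 4(p − 9) + 341.
New equilibrium: consumers pay 10.8, producers receive 1.8, q = 348.2. (Wedge: pb − ps = 9.)
Burden on consumers: 4.8; on producers: 4.2. (They sum to 9.)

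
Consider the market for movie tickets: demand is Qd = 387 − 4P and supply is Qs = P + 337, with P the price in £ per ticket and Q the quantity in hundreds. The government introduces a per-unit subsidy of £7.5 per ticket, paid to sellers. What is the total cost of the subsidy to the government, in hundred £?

Government outlay = £2647.5 hundred.

Without the subsidy, 387 − 4P = P + 337 gives 5P = 50, so P* = £10 and Q* = 347.
With a per-unit subsidy paid to sellers, each receives P + 7.5 per unit sold, so supply becomes Qs = (P + 7.5) + 337.
Solving gives Q = 353 with buyers paying £8.5 and sellers receiving £16 (the £7.5 wedge).
Outlay = t · Q = 7.5 · 353 = £2647.5.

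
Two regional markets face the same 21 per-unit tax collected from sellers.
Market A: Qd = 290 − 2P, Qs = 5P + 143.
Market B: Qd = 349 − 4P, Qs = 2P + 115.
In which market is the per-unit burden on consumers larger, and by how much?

Market A, by 8.

Market A: pre-tax P* = 21, Q* = 248; post-tax Q = 218; per-unit burden on consumers = 15.
Market B: pre-tax P* = 39, Q* = 193; post-tax Q = 165; per-unit burden on consumers = 7.
Difference: 15 vs 7 → market A is larger by 8.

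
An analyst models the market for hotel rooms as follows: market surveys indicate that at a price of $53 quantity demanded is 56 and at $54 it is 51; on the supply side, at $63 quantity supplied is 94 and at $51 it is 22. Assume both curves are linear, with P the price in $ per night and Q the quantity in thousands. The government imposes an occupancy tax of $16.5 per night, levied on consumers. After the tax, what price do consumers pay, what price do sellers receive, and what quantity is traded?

Demand slope: (51 − 56)/(54 − 53) = -5, so Qd = 321 − 5P.
Supply slope: (22 − 94)/(51 − 63) = 6, so Qs = 6P − 284.
Before the tax: set 321 − 5P = 6P − 284 → P* = $55, Q* = 46.
With the tax collected from consumers, demand (in seller-price terms) shifts: Qd = 321 − 5(P + 16.5).
New equilibrium: consumers pay $64, sellers receive $47.5, Q = 1. (Wedge: Pb − Ps = 16.5.)

Consumers pay $64; sellers receive $47.5; quantity = 1.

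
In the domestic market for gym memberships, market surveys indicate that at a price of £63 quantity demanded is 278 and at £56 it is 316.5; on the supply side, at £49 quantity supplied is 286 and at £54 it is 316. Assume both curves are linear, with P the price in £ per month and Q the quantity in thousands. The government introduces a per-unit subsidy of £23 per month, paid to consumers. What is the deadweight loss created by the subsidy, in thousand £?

Demand slope: (316.5 − 278)/(56 − 63) = -5.5, so Qd = 624.5 − 5.5P.
Supply slope: (316 − 286)/(54 − 49) = 6, so Qs = 6P − 8.
Without the subsidy, 624.5 − 5.5P = 6P − 8 gives 11.5P = 632.5, so P* = £55 and Q* = 322.
With a per-unit subsidy paid to consumers, each effectively pays P − 23, so demand becomes Qd = 624.5 − 5.5(P − 23).
New equilibrium: consumers pay £43, sellers receive £66, Q = 388. (Wedge: Pb − Ps = −23.)
Quantity rises by |ΔQ| = |322 − 388| = 66.
DWL = ½ · t · |ΔQ| = ½ · 23 · 66 = £759.

Deadweight loss = £759 thousand.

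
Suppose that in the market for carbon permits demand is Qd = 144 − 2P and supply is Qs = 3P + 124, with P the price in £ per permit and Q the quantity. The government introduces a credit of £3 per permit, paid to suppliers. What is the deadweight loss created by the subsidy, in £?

Deadweight loss = £5.4.

Before the subsidy: set 144 − 2P = 3P + 124 → P* = £4, Q* = 136.
With a per-unit subsidy paid to suppliers, each receives P + 3 per unit sold, so supply becomes Qs = 3(P + 3) + 124.
Solving gives Q = 139.6 with consumers paying £2.2 and suppliers receiving £5.2 (the £3 wedge).
Quantity rises by |ΔQ| = |136 − 139.6| = 3.6.
DWL = ½ · t · |ΔQ| = ½ · 3 · 3.6 = £5.4.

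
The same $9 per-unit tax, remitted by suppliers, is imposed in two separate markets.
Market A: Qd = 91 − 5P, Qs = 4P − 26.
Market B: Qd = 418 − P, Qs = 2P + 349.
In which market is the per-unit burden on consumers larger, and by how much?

Market B, by $2.

Market A: pre-tax P* = $13, Q* = 26; post-tax Q = 6; per-unit burden on consumers = $4.
Market B: pre-tax P* = $23, Q* = 395; post-tax Q = 389; per-unit burden on consumers = $6.
Difference: $4 vs $6 → market B is larger by $2.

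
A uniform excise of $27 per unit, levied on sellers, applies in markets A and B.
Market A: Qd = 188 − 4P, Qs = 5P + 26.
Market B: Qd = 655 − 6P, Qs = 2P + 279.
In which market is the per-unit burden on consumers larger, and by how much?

Market A, by $8.25.

Market A: pre-tax P* = $18, Q* = 116; post-tax Q = 56; per-unit burden on consumers = $15.
Market B: pre-tax P* = $47, Q* = 373; post-tax Q = 332.5; per-unit burden on consumers = $6.75.
Difference: $15 vs $6.75 → market A is larger by $8.25.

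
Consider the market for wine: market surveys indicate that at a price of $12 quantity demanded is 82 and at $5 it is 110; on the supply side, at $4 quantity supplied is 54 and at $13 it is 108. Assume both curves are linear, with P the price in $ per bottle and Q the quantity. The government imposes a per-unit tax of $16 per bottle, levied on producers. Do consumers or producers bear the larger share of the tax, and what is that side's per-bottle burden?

Demand slope: (110 − 82)/(5 − 12) = -4, so Qd = 130 − 4P.
Supply slope: (108 − 54)/(13 − 4) = 6, so Qs = 6P + 30.
Before the tax: set 130 − 4P = 6P + 30 → P* = $10, Q* = 90.
With the tax collected from producers, supply shifts: Qs = 6(P − 16) + 30.
Solving gives Q = 51.6 with consumers paying $19.6 and producers receiving $3.6 (the $16 wedge).
Per-bottle burden: consumers $9.6, producers $6.4.
Consumers take the larger share because demand is less price-elastic here (demand slope 4 vs supply slope 6).
The less price-elastic side of the market bears the larger share of a per-unit tax.

Consumers bear the larger share: $9.6 per bottle.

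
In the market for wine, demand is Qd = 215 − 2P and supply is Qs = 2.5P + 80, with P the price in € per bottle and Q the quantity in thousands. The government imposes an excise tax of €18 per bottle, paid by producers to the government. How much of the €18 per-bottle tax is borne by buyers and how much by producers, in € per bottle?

Without the tax, 215 − 2P = 2.5P + 80 gives 4.5P = 135, so P* = €30 and Q* = 155.
With the tax collected from producers, supply shifts: Qs = 2.5(P − 18) + 80.
New equilibrium: buyers pay €40, producers receive €22, Q = 135. (Wedge: Pb − Ps = 18.)
Burden on buyers: €10; on producers: €8. (They sum to €18.)
The less price-elastic side of the market bears the larger share of a per-unit tax.

Buyers bear €10 per bottle; producers bear €8 per bottle.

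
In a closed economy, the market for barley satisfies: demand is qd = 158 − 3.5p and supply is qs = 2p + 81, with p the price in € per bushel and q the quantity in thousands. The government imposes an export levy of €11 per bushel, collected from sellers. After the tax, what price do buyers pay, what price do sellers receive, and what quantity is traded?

Without the tax, 158 − 3.5p = 2p + 81 gives 5.5p = 77, so p* = €14 and q* = 109.
With the tax collected from sellers, supply shifts: qs = 2(p − 11) + 81.
New equilibrium: buyers pay €18, sellers receive €7, q = 95. (Wedge: pb − ps = 11.)
The less price-elastic side of the market bears the larger share of a per-unit tax.

Buyers pay €18; sellers receive €7; quantity = 95.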